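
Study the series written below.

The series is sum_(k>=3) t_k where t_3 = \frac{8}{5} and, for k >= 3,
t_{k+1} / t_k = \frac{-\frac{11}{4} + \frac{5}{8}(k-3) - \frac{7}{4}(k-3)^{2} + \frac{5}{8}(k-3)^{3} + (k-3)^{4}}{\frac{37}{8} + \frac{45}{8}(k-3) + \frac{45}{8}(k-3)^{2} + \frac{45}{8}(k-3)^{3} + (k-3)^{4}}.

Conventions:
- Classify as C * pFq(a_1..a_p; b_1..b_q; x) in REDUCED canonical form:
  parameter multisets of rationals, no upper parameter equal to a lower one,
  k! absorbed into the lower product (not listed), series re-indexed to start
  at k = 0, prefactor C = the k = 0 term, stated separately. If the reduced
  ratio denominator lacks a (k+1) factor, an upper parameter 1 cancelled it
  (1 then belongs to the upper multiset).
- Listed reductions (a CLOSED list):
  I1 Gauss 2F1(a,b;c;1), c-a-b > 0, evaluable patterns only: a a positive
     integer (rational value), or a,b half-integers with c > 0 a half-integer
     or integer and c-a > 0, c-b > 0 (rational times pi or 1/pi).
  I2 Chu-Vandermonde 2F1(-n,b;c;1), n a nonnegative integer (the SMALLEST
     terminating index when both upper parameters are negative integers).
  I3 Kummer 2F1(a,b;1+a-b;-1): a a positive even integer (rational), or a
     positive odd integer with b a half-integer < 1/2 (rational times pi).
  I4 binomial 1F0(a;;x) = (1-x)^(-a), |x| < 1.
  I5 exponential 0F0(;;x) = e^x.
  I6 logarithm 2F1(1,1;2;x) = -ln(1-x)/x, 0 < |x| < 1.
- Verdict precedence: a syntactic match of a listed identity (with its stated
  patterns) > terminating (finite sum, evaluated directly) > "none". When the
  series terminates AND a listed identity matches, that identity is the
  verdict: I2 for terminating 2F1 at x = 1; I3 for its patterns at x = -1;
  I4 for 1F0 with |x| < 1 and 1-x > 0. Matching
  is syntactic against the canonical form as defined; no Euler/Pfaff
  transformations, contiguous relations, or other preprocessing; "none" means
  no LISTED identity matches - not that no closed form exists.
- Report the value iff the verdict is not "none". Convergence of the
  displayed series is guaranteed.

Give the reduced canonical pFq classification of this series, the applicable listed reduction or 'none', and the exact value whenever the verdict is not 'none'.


Key step: from the first term \frac{8}{5}: the ratio is unreduced: k^2 + 1 divides both sides (prefactor 8/5).
Step ratio: r(k) = 1 * (k-\frac{11}{8}) (k+2) / [(k+\frac{37}{8}) (k+1)] ; factor over Q: parameters, x = 1, and C = \frac{8}{5}.

Canonical form: C = \frac{8}{5} times 2F1 with upper {-\frac{11}{8}, 2}, lower {\frac{37}{8}}, x = 1. Verdict at x = 1: Gauss's theorem (I1) matches (x = 1: the Gamma ratio telescopes since c-a-b = 4 > 0 and a = 2 in Z>0). Its exact value is \frac{609}{800}.


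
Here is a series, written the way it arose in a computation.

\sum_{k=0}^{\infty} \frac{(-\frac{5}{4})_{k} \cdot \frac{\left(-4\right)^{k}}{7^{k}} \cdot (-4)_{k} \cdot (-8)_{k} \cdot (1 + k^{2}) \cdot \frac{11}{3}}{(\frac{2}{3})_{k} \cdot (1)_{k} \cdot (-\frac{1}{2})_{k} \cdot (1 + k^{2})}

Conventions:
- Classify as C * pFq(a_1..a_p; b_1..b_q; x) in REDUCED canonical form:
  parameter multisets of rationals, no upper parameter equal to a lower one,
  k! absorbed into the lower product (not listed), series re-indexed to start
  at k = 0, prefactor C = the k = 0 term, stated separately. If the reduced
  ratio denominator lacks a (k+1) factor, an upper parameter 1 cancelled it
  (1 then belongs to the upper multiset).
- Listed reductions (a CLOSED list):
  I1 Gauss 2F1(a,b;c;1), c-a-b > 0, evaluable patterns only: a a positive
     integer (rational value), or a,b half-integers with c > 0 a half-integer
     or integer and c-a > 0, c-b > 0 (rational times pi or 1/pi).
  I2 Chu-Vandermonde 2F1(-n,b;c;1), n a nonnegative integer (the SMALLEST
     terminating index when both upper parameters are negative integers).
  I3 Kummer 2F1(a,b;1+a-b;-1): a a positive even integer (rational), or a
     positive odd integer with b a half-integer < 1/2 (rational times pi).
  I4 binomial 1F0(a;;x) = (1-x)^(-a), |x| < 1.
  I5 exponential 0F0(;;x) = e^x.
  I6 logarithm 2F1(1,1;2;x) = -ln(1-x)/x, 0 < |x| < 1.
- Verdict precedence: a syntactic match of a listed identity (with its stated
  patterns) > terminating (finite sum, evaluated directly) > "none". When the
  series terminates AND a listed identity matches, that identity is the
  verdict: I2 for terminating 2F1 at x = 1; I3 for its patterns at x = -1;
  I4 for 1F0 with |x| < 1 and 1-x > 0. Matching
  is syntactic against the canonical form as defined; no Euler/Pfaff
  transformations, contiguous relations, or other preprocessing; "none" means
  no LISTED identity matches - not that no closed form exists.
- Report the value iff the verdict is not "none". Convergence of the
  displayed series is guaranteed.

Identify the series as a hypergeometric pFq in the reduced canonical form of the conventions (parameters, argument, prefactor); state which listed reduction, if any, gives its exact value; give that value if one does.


Prefactor \frac{11}{3}, argument -\frac{4}{7}: 3F2 with upper {-8, -4, -\frac{5}{4}} over lower {-\frac{1}{2}, \frac{2}{3}}. Verdict: terminating (-4 upstairs). 5 nonzero terms in all; added directly. Hence: -\frac{78325}{147}.

Key observation: from the first term \frac{11}{3}: the factor k^2 + 1 cancels (top and bottom), leaving C = 11/3.
Term ratio: r(k) = -\frac{4}{7} * (k-8) (k-4) (k-\frac{5}{4}) / [(k-\frac{1}{2}) (k+\frac{2}{3}) (k+1)] - rational in k. x = -\frac{4}{7}; t_0 = \frac{11}{3}; negate the roots.


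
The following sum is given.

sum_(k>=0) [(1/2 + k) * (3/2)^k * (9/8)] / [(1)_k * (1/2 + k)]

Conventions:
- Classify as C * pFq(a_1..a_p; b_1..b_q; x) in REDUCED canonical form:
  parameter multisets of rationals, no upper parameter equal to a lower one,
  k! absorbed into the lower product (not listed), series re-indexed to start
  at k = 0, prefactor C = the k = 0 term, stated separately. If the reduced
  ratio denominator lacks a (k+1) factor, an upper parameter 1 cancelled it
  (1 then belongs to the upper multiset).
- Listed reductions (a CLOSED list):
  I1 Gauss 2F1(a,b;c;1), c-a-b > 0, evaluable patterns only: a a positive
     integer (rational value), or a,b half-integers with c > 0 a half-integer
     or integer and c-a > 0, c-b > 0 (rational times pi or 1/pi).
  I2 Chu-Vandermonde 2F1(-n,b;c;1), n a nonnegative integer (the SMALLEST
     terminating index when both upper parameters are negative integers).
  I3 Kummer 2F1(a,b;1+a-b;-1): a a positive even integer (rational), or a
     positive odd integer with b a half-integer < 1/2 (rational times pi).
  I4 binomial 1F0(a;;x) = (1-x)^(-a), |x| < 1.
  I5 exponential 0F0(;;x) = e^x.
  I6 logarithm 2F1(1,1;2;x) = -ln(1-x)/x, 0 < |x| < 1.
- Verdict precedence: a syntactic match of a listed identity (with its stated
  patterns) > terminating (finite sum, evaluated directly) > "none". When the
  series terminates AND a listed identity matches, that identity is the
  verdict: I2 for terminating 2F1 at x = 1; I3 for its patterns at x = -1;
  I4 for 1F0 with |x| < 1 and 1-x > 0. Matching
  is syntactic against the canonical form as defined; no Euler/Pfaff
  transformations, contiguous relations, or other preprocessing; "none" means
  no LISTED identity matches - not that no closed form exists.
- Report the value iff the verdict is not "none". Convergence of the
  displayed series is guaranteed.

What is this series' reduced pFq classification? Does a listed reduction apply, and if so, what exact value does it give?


The tell: with t_0 = 9/8, the factor k + 1/2 cancels (top and bottom), leaving C = 9/8, x = 3/2.
Consecutive-term ratio: r(k) = (3/2) * 1 / [(k+1)] - poly over poly, x = (3/2) from leading terms; C = 9/8 at k = 0.

This is 9/8 * 0F0(-; -; 3/2) in reduced canonical form. Verdict: the I5 exponential reduction matches (the 0F0 exponential series at x = 3/2). Sum: (9/8) * e^(3/2).


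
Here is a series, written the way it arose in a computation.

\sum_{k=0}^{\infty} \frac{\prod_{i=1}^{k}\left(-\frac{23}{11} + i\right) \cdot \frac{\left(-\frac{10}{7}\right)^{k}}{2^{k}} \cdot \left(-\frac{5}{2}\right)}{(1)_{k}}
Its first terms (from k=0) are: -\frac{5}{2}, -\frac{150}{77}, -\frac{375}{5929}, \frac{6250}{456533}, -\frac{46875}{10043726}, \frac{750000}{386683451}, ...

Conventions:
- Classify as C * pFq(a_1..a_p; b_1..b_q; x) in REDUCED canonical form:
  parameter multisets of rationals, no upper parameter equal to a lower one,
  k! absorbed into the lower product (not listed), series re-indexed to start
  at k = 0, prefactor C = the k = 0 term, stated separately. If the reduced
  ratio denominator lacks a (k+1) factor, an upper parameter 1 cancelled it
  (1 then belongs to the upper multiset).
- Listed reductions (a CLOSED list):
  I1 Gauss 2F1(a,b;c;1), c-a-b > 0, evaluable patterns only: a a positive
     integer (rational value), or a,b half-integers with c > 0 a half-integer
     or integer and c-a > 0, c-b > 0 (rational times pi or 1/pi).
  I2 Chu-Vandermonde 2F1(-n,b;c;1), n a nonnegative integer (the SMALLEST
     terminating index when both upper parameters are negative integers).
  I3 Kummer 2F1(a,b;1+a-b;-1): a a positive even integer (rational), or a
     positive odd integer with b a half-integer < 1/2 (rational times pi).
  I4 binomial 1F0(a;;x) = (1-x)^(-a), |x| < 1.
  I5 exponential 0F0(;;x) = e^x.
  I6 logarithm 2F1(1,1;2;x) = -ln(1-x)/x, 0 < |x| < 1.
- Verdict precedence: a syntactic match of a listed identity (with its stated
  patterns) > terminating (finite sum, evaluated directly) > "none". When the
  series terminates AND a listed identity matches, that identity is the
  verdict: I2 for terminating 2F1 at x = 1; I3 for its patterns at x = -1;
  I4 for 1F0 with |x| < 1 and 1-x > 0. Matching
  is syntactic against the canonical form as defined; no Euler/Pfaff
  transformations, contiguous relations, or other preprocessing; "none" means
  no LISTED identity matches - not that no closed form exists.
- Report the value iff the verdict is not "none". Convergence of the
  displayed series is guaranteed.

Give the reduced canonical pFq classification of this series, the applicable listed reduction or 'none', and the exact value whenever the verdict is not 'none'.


Canonical form: C = -\frac{5}{2} times 1F0 with upper {-\frac{12}{11}}, lower {-}, x = -\frac{5}{7}. Verdict (x = -\frac{5}{7}): the binomial series (I4) applies (the 1F0 binomial series: exponent 12/11, x = -\frac{5}{7}). Sum: \left(-\frac{5}{2}\right) \cdot \left(\frac{12}{7}\right)^{\frac{12}{11}}.

Key observation: x = -\frac{5}{7} and the two k-th powers (C = -5/2) combine into one argument.
Ratio: r(k) = -\frac{5}{7} * (k-\frac{12}{11}) / [(k+1)] ; factor over Q: parameters, x = -\frac{5}{7}, and C = -\frac{5}{2}.


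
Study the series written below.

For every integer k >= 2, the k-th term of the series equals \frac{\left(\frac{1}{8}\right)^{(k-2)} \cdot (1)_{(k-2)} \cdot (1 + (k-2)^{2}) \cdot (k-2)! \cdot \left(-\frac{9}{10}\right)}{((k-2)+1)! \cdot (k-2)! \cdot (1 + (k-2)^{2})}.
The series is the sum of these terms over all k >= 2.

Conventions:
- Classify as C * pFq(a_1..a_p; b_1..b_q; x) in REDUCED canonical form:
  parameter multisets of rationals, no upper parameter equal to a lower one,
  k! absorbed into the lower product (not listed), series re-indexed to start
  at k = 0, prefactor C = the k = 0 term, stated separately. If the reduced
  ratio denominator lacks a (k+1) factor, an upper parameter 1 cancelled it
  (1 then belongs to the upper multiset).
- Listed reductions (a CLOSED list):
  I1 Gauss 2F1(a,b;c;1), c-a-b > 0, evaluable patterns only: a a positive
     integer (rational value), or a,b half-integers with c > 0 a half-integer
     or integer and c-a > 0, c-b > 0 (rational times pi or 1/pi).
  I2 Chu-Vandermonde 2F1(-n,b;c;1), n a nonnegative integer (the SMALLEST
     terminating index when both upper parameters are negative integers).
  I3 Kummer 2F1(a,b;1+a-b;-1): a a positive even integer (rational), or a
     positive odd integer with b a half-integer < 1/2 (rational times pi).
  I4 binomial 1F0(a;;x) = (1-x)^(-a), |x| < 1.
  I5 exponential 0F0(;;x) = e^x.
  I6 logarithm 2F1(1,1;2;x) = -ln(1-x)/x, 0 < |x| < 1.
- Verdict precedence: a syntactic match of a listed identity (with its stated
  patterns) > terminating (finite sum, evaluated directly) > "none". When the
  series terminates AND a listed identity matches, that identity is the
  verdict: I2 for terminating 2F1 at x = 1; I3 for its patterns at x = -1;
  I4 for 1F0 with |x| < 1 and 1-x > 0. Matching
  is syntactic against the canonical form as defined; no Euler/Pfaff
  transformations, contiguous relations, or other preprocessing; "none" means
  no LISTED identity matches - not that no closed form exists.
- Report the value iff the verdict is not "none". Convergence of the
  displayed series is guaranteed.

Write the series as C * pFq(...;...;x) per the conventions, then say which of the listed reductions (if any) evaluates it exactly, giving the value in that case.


At argument \frac{1}{8}: a 2F1 with upper {1, 1}, lower {2}, scaled by C = -\frac{9}{10}. Verdict (x = \frac{1}{8}): the I6 logarithm reduction applies (the logarithm: parameters (1,1;2), x = \frac{1}{8}). Hence: \frac{36}{5} \cdot \ln\left(\frac{7}{8}\right).

Structural cue: x = \frac{1}{8} and striking the common factor k^2 + 1 reduces the term (C = -9/10, x = 1/8).
Adjacent-term ratio: r(k) = \frac{1}{8} * (k+1) (k+1) / [(k+2) (k+1)] - rational in k, leading ratio \frac{1}{8}; with t_0 = -\frac{9}{10}, classification follows.


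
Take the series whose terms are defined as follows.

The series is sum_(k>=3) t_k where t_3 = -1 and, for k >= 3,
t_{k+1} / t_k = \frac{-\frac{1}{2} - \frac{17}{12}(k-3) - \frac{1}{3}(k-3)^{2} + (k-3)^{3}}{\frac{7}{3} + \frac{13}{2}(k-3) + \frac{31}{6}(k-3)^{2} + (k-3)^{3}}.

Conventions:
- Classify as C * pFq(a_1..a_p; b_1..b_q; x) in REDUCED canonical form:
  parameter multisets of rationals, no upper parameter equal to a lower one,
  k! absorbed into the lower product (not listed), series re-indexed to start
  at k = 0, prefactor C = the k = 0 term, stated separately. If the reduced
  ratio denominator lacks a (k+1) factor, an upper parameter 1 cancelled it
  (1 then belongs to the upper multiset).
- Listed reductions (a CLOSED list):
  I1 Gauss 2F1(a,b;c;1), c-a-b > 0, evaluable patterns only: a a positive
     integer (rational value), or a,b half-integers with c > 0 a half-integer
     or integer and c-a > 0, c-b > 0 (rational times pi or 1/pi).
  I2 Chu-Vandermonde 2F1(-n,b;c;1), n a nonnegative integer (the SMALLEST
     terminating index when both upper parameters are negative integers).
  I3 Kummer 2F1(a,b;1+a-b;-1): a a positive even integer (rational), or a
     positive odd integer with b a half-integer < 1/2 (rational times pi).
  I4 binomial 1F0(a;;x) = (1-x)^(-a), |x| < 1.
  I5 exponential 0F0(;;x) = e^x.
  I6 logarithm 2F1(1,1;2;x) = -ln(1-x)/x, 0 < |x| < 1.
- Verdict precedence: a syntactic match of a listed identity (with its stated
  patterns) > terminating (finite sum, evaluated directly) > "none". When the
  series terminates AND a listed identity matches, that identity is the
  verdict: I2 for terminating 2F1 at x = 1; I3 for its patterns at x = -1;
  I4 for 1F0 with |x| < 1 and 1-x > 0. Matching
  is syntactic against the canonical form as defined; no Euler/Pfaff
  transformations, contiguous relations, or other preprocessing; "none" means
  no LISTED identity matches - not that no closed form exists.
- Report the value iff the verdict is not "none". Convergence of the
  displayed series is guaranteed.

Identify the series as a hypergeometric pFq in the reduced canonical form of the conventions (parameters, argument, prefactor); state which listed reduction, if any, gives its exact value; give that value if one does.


Prefactor -1, argument 1: 2F1 with upper {-\frac{3}{2}, \frac{1}{2}} over lower {\frac{7}{2}}. Verdict: this is Gauss's theorem I1 (half-integer case) (x = 1; upper {-\frac{3}{2}, \frac{1}{2}} half-integers, c = \frac{7}{2} in the evaluable pattern). Exact value: \left(-\frac{525}{2048}\right) \cdot \pi.

Key observation: from the first term -1: the expanded ratio factors over Q; C = -1, x = 1, roots give parameters.
Ratio: r(k) = 1 * (k-\frac{3}{2}) (k+\frac{1}{2}) / [(k+\frac{7}{2}) (k+1)] - poly over poly, x = 1 from leading terms; C = -1 at k = 0.


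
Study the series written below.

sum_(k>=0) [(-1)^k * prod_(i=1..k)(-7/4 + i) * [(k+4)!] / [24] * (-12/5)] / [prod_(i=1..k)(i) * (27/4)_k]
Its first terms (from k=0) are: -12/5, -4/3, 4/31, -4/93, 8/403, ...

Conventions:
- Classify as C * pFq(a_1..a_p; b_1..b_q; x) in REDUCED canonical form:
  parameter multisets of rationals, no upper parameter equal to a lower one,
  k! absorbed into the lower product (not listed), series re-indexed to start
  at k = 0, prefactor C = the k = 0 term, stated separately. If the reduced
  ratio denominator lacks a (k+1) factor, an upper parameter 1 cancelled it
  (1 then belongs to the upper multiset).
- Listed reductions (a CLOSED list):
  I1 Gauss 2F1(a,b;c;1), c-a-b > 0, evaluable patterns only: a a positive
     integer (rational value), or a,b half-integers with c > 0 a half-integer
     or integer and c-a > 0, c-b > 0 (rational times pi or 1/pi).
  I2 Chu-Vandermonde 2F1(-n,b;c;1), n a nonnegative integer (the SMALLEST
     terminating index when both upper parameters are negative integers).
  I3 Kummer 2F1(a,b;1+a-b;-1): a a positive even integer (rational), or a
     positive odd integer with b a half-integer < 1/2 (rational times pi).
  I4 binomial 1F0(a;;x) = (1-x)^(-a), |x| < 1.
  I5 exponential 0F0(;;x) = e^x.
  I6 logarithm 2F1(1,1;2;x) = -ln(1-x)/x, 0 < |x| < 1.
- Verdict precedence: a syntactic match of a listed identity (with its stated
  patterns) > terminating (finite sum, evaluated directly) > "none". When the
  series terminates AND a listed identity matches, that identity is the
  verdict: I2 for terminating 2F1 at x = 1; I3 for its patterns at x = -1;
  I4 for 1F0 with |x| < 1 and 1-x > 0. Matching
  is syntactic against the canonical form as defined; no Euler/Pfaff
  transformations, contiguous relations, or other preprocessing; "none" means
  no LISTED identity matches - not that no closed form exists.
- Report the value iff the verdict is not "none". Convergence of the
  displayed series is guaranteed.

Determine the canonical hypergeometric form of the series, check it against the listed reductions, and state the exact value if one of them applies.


At argument -1: a 2F1 with upper {-3/4, 5}, lower {27/4}, scaled by C = -12/5. Verdict: none here - no I1-I6 shape fits x = -1 with lower {27/4}.

Key observation: t_0 = -12/5 here, and the running product (prefactor -12/5) telescopes to a rising factorial.
Adjacent-term ratio: r(k) = (-1) * (k-3/4) (k+5) / [(k+27/4) (k+1)] - rational in k, leading ratio (-1); with t_0 = -12/5, classification follows.


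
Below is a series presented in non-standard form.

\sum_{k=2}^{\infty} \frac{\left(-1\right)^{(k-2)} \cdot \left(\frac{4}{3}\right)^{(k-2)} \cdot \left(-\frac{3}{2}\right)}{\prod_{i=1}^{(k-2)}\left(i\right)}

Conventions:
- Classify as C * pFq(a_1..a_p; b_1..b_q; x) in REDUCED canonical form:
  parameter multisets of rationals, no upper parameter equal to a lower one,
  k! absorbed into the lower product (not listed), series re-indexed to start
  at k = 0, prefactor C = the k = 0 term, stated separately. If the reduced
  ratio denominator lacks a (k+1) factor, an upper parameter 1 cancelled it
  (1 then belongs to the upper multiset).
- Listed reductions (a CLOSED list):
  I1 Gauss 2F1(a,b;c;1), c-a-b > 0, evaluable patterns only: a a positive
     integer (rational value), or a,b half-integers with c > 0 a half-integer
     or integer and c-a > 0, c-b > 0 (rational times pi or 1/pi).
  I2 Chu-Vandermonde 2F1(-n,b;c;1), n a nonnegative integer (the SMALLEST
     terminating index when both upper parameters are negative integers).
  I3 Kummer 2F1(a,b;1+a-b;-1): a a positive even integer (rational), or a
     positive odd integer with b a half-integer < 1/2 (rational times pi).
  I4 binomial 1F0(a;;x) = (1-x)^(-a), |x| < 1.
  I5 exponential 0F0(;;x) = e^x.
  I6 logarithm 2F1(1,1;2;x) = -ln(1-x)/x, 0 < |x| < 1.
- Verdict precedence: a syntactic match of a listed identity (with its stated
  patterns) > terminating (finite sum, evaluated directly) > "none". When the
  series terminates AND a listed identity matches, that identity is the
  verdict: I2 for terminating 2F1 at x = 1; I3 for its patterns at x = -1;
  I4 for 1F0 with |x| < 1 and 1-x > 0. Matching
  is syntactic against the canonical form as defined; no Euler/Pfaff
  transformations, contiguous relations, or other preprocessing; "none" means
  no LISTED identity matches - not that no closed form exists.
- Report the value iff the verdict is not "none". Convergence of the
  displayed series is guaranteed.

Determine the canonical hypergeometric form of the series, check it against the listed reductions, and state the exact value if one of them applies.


Classification (C = -\frac{3}{2}): 0F0 with upper {-}, lower {-}, argument x = -\frac{4}{3}. Verdict at x = -\frac{4}{3}: the I5 exponential reduction matches (the 0F0 exponential series at x = -\frac{4}{3}). Hence: \left(-\frac{3}{2}\right) \cdot e^{-\frac{4}{3}}.

Structural cue: t_0 = -\frac{3}{2} here, and the product of the first k integers (C = -3/2) is k!.
Adjacent-term ratio: r(k) = -\frac{4}{3} * 1 / [(k+1)] - poly over poly, x = -\frac{4}{3} from leading terms; C = -\frac{3}{2} at k = 0.


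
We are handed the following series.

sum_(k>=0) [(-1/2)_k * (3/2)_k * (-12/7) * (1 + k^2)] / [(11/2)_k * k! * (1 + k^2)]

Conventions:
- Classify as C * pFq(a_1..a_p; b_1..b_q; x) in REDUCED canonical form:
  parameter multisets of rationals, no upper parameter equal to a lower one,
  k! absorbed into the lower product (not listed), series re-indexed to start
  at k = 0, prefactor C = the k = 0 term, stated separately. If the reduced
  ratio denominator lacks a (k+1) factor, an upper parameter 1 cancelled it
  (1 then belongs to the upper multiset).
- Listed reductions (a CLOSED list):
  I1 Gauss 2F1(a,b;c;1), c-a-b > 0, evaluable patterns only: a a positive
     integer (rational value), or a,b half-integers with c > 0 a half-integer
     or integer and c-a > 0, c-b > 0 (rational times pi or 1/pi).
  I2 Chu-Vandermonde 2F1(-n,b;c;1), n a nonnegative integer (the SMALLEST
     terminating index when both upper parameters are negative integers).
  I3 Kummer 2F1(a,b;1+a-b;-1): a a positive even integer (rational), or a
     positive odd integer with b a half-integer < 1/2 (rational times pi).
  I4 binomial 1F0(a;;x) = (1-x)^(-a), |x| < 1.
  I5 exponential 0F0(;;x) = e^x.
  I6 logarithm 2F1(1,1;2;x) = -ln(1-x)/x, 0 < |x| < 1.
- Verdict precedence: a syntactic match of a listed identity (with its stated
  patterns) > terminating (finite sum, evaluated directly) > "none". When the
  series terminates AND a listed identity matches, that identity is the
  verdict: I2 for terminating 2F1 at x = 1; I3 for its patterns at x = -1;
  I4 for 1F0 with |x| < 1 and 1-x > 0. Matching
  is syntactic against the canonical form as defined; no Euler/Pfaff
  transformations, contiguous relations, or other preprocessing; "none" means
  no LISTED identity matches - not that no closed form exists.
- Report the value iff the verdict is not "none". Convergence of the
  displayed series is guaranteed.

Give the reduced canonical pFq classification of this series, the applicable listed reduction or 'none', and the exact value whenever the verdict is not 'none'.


At argument 1: a 2F1 with upper {-1/2, 3/2}, lower {11/2}, scaled by C = -12/7. Verdict: this is Gauss (I1, half-integer pattern) (x = 1; upper {-1/2, 3/2} half-integers, c = 11/2 in the evaluable pattern). Exact value: (-945/2048) * pi.

The tell: t_0 being -12/7, the factor k^2 + 1 cancels (top and bottom), leaving C = -12/7, x = 1.
Ratio: r(k) = 1 * (k-1/2) (k+3/2) / [(k+11/2) (k+1)] - rational in k, leading ratio 1; with t_0 = -12/7, classification follows.


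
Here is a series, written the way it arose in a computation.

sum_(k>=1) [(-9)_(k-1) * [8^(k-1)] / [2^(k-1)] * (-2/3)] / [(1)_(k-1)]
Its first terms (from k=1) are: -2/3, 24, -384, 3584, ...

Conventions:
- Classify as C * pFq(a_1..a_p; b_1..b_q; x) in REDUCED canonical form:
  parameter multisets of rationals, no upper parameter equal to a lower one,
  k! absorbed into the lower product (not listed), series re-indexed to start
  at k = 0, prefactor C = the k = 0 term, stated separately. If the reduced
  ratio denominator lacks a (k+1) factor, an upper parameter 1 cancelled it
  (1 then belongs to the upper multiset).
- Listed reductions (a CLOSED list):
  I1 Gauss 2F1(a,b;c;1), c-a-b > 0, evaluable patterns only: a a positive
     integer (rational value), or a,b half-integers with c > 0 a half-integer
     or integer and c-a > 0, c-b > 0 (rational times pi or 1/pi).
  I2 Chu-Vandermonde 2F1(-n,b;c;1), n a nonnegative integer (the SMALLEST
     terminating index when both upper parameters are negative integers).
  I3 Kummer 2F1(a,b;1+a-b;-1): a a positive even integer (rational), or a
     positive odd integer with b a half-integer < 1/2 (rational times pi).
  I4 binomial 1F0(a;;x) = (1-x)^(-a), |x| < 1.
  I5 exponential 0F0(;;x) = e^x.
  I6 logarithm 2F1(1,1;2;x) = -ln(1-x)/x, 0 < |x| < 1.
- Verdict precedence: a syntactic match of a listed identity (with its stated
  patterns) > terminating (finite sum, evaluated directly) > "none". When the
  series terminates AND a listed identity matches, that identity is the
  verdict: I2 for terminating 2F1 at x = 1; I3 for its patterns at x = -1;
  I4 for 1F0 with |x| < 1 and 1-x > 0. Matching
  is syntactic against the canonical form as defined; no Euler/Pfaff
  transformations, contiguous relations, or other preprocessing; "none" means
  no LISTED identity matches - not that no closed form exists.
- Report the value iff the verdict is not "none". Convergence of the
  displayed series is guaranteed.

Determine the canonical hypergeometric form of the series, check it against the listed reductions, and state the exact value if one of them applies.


Key observation: t_0 being -2/3, the two k-th powers (C = -2/3, x = 4) combine into one argument.
Adjacent-term ratio: r(k) = 4 * (k-9) / [(k+1)] - rational; roots negated = parameters, x = 4, C = -2/3.

With C = -2/3: the canonical form is 1F0(-9; -; 4). Verdict: terminating (-9 upstairs). 10 nonzero terms in all; added directly. Its exact value is 13122.


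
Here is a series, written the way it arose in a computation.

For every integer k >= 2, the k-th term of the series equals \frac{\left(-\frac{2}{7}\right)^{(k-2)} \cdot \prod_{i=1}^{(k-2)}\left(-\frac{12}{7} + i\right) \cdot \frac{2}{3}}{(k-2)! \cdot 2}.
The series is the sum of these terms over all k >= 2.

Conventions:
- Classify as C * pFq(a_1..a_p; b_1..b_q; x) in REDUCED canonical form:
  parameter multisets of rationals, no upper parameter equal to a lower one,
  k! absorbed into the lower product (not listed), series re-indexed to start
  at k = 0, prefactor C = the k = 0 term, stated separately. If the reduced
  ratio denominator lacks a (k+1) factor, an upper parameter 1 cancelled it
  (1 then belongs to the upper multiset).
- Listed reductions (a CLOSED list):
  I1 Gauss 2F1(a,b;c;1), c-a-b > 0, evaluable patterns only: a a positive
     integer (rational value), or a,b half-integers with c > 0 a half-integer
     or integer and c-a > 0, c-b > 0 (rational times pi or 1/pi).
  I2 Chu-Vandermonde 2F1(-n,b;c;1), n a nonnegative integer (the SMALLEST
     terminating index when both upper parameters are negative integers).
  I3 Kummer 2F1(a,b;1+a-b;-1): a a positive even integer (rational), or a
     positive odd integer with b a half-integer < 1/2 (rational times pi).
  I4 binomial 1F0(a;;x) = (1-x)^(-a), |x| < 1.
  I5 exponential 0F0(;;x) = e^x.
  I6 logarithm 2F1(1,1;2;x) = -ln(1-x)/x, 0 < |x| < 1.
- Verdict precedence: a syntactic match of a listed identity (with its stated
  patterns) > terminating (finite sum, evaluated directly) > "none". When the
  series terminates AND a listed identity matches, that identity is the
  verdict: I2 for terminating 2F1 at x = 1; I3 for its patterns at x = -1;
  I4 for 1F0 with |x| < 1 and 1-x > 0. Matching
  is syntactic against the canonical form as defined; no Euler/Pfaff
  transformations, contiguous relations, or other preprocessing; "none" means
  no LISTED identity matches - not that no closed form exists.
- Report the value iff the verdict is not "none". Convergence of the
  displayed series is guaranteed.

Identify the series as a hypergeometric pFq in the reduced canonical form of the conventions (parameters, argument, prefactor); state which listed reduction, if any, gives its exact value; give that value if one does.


With C = \frac{1}{3}: the canonical form is 1F0(-\frac{5}{7}; -; -\frac{2}{7}). Verdict: binomial (I4) applies (the 1F0 binomial series: exponent 5/7, x = -\frac{2}{7}). Hence: \frac{1}{3} \cdot \left(\frac{9}{7}\right)^{\frac{5}{7}}.

The tell: from the first term \frac{1}{3}: the constant factors (C = 1/3) combine into one prefactor.
Adjacent-term ratio: r(k) = -\frac{2}{7} * (k-\frac{5}{7}) / [(k+1)] - rational; roots negated = parameters, x = -\frac{2}{7}, C = \frac{1}{3}.


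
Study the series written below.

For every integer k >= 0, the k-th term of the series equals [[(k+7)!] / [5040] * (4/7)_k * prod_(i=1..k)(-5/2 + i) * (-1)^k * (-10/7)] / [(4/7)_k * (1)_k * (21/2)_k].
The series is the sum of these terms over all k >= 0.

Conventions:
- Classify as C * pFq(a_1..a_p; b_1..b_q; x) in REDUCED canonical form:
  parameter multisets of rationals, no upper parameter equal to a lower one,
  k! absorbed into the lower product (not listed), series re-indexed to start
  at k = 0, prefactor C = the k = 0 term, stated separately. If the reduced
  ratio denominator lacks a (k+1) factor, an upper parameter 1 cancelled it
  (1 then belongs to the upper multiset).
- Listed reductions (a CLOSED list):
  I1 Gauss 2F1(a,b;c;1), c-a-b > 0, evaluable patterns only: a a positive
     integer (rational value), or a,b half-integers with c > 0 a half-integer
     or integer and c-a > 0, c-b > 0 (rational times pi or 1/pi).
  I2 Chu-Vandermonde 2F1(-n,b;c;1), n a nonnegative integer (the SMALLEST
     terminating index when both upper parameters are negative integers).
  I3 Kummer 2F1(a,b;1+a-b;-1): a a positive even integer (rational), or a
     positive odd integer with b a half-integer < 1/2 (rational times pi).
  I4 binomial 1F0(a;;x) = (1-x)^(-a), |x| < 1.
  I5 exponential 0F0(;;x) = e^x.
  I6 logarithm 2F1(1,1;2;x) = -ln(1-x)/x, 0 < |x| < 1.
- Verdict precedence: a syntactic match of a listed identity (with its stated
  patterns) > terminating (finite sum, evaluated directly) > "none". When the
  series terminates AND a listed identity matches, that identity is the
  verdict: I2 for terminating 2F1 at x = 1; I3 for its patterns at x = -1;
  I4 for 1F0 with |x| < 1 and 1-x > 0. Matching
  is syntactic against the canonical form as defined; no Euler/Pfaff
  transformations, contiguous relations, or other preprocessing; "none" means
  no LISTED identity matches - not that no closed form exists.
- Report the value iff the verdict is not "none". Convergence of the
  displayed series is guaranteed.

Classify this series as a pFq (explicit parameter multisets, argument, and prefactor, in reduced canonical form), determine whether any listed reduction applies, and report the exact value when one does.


Classification (C = -10/7): 2F1 with upper {-3/2, 8}, lower {21/2}, argument x = -1. Verdict: the Kummer evaluation I3 fires (x = -1; c = 21/2 equals 1+a-b for upper {-3/2, 8}: listed pattern). Hence: -20995/6272.

Key observation: t_0 = -10/7 here, and the parameter 4/7 appears in both the upper and lower lists and cancels.
Adjacent-term ratio: r(k) = (-1) * (k-3/2) (k+8) / [(k+21/2) (k+1)] - rational; roots negated = parameters, x = (-1), C = -10/7.


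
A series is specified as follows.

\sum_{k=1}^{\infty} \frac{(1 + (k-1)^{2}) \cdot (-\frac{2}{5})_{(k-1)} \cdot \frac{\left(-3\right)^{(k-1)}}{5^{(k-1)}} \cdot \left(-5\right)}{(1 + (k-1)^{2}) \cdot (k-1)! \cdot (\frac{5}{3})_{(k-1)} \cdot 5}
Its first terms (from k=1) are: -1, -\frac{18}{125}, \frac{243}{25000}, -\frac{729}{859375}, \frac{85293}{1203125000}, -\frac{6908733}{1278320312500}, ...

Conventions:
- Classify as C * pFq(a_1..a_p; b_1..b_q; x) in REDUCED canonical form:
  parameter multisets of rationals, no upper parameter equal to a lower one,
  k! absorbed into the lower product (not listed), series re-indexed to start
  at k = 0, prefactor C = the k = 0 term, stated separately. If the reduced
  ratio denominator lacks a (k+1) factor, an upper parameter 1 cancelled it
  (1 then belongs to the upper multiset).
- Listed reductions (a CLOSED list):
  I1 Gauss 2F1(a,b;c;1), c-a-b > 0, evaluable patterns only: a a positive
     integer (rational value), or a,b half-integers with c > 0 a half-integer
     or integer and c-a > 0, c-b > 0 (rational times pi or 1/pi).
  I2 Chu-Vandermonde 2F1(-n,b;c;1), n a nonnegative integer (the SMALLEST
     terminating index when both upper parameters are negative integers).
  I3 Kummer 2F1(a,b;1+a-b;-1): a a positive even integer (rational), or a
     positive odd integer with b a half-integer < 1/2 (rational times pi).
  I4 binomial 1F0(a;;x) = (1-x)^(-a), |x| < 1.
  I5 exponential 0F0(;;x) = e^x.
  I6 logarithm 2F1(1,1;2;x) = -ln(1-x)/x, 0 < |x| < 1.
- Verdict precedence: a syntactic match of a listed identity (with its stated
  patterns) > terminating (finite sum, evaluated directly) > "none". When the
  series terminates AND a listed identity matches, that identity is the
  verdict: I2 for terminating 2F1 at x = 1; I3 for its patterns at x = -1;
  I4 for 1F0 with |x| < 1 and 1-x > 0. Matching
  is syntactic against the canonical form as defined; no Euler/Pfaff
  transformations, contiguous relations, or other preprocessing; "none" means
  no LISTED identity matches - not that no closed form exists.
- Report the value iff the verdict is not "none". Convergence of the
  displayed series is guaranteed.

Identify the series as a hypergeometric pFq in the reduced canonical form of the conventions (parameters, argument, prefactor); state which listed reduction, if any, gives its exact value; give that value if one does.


Canonical form: C = -1 times 1F1 with upper {-\frac{2}{5}}, lower {\frac{5}{3}}, x = -\frac{3}{5}. Verdict: none. No listed pattern accepts 1F1(-\frac{2}{5}; \frac{5}{3}; -\frac{3}{5}).

Key step: x = -\frac{3}{5} and striking the common factor k^2 + 1 reduces the term (C = -1).
Ratio: r(k) = -\frac{3}{5} * (k-\frac{2}{5}) / [(k+\frac{5}{3}) (k+1)] - rational in k. x = -\frac{3}{5}; t_0 = -1; negate the roots.


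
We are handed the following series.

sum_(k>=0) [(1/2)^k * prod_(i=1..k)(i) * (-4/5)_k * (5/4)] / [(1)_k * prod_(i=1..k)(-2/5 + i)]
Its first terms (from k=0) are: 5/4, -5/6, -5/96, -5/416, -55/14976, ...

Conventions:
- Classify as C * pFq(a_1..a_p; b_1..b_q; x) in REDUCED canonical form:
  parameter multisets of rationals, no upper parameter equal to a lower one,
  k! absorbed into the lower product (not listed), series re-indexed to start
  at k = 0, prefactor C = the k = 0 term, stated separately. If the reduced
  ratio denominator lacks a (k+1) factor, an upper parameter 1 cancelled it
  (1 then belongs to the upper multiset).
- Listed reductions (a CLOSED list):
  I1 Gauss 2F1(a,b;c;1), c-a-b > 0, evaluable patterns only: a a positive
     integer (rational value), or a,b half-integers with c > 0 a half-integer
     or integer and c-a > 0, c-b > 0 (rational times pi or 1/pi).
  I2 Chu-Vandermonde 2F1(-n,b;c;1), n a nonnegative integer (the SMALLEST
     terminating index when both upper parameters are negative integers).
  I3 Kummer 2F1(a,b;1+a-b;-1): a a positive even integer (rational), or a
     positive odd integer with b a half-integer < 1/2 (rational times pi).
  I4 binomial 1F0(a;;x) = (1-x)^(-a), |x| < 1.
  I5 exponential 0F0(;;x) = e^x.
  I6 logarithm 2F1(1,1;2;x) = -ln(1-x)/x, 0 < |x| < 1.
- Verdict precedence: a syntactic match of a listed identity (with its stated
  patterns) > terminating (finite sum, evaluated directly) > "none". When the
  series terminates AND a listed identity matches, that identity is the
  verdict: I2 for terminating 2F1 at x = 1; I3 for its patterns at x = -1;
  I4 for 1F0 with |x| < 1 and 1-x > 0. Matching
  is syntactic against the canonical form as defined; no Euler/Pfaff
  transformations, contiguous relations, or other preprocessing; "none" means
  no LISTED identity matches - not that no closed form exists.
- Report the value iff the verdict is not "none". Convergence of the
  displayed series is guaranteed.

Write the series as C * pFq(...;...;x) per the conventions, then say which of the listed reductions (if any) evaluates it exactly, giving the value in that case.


Canonical form: C = 5/4 times 2F1 with upper {-4/5, 1}, lower {3/5}, x = 1/2. Verdict: none - at argument 1/2 the multisets {-4/5, 1} ; {3/5} match no listed identity.

Key observation: from the first term 5/4: (1)_k (C = 5/4, x = 1/2) is k! itself.
Term ratio: r(k) = (1/2) * (k-4/5) (k+1) / [(k+3/5) (k+1)] - poly over poly, x = (1/2) from leading terms; C = 5/4 at k = 0.


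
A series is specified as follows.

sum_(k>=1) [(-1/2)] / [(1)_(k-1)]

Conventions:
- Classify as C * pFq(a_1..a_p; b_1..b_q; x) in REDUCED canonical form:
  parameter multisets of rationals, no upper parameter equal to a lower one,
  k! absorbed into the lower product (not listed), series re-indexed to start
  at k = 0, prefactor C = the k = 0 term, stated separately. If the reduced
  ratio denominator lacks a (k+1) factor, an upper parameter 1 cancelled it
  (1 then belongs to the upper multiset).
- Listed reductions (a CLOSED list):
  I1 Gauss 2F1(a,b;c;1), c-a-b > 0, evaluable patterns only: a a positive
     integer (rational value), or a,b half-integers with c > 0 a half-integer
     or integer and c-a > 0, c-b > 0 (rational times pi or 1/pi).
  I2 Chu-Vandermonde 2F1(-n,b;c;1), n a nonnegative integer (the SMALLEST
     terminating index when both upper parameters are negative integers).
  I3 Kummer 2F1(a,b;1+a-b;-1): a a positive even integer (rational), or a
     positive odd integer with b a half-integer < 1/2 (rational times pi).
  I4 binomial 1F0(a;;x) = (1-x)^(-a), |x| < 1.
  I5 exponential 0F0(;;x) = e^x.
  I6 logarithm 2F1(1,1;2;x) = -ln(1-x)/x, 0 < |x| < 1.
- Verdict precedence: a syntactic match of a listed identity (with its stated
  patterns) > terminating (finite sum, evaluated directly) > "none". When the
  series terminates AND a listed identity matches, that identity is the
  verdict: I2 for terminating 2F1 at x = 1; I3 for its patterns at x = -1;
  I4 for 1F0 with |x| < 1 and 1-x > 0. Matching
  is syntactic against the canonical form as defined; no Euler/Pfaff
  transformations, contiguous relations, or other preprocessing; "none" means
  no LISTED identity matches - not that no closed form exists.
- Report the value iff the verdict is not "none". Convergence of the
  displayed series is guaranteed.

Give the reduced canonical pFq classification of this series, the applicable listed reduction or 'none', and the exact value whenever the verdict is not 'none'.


The series (x = 1) is 0F0: upper {-}, lower {-}, prefactor -1/2. Verdict at x = 1: the exponential series (I5) matches (the 0F0 exponential series at x = 1). Exact value: (-1/2) * e^(1).

First insight: t_0 being -1/2, (1)_k (prefactor -1/2) is k! itself.
Step ratio: r(k) = 1 * 1 / [(k+1)] - poly over poly, x = 1 from leading terms; C = -1/2 at k = 0.


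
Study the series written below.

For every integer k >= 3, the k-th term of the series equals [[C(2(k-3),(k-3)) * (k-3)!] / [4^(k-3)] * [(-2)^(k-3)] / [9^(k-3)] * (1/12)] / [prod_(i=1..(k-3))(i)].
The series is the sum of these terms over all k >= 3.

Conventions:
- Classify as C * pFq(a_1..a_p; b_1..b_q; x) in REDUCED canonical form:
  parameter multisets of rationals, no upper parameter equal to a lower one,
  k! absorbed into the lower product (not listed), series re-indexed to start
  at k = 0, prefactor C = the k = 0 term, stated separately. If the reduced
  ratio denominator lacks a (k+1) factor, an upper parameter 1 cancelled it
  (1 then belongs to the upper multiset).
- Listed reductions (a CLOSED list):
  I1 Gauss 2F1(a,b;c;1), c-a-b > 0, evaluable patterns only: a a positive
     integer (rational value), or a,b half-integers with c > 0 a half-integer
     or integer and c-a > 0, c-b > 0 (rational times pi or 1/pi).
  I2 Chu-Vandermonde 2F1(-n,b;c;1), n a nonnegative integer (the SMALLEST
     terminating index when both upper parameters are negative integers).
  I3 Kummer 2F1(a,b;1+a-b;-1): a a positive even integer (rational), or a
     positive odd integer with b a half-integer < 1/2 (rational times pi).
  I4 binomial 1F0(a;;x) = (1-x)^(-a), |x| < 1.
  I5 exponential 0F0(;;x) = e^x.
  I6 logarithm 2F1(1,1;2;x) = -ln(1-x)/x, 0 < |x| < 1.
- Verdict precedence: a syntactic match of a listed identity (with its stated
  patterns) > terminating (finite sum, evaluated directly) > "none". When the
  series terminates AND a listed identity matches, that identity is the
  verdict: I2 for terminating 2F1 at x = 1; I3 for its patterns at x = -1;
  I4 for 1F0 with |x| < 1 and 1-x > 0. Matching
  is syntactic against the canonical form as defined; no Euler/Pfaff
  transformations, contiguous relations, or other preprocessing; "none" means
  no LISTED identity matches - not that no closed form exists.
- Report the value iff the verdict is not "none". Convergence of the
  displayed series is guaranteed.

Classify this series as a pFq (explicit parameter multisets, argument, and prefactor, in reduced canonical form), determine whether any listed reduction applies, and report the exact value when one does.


Reduced: x = -2/9, 1F0, upper = {1/2}, lower = {-}, C = 1/12. Verdict: the binomial series (I4) fires (the 1F0 binomial series: exponent -1/2, x = -2/9). Exact value: (1/12) * (11/9)^(-1/2).

Key observation: x = (-2/9) and C(2k,k) (C = 1/12) equals 4^k (1/2)_k / k!.
Ratio: r(k) = (-2/9) * (k+1/2) / [(k+1)] - poly over poly, x = (-2/9) from leading terms; C = 1/12 at k = 0.
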